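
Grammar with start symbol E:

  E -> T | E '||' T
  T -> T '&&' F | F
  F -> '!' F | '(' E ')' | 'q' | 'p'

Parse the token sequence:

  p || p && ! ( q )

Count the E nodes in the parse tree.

3

[E [E [T [F p]]] || [T [T [F p]] && [F ! [F ( [E [T [F q]]] )]]]]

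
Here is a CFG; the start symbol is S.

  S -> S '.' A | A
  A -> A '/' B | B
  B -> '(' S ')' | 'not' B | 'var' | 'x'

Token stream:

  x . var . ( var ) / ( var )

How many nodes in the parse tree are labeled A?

[S [S [S [A [B x]]] . [A [B var]]] . [A [A [B ( [S [A [B var]]] )]] / [B ( [S [A [B var]]] )]]]

6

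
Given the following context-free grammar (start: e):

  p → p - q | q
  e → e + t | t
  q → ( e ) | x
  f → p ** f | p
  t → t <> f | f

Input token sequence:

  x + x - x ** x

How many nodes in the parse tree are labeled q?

[e [e [t [f [p [q x]]]]] + [t [f [p [p [q x]] - [q x]] ** [f [p [q x]]]]]]

4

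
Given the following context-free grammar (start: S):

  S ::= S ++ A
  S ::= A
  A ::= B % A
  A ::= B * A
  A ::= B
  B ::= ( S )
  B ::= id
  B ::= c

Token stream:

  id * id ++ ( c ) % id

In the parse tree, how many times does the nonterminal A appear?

[S [S [A [B id] * [A [B id]]]] ++ [A [B ( [S [A [B c]]] )] % [A [B id]]]]

5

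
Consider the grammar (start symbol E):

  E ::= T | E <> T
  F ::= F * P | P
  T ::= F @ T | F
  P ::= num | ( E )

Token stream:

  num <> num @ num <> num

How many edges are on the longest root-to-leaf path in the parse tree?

6

[E [E [E [T [F [P num]]]] <> [T [F [P num]] @ [T [F [P num]]]]] <> [T [F [P num]]]]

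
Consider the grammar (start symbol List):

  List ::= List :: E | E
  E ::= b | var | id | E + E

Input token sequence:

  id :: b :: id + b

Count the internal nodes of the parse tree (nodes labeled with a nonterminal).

[List [List [List [E id]] :: [E b]] :: [E [E id] + [E b]]]

8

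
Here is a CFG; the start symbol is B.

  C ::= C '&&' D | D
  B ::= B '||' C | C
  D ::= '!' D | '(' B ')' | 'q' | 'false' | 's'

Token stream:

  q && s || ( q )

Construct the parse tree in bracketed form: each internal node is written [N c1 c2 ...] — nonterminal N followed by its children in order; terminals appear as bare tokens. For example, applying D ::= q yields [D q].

[B [B [C [C [D q]] && [D s]]] || [C [D ( [B [C [D q]]] )]]]

B
B || C
C || C
C && D || C
D && D || C
q && D || C
q && s || C
q && s || D
q && s || ( B )
q && s || ( C )
q && s || ( D )
q && s || ( q )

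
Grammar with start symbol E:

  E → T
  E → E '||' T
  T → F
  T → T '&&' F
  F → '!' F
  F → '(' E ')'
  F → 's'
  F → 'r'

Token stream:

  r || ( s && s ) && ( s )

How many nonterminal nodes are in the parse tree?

16

[E [E [T [F r]]] || [T [T [F ( [E [T [T [F s]] && [F s]]] )]] && [F ( [E [T [F s]]] )]]]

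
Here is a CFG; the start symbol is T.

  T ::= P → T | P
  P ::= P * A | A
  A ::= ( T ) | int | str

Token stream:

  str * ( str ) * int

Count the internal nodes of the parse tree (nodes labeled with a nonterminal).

10

[T [P [P [P [A str]] * [A ( [T [P [A str]]] )]] * [A int]]]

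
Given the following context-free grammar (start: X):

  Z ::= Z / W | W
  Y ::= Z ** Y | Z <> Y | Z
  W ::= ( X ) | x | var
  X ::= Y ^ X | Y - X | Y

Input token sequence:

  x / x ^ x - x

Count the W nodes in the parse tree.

[X [Y [Z [Z [W x]] / [W x]]] ^ [X [Y [Z [W x]]] - [X [Y [Z [W x]]]]]]

4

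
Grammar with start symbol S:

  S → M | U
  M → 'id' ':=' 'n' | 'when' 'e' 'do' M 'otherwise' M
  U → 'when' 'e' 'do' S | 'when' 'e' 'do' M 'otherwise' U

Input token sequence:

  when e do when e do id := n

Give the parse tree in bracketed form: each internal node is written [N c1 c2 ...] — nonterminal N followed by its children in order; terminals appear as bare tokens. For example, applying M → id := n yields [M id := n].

S
U
when e do S
when e do U
when e do when e do S
when e do when e do M
when e do when e do id := n

[S [U when e do [S [U when e do [S [M id := n]]]]]]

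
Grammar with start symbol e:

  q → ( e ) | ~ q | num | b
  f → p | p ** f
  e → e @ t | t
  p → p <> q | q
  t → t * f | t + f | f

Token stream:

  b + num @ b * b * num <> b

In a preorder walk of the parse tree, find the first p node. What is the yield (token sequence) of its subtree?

b

[e [e [t [t [f [p [q b]]]] + [f [p [q num]]]]] @ [t [t [t [f [p [q b]]]] * [f [p [q b]]]] * [f [p [p [q num]] <> [q b]]]]]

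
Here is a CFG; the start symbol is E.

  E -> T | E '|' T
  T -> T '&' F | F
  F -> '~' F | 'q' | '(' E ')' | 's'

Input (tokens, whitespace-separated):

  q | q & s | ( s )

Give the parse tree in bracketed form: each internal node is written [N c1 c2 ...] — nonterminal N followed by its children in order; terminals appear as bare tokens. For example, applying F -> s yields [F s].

[E [E [E [T [F q]]] | [T [T [F q]] & [F s]]] | [T [F ( [E [T [F s]]] )]]]

E
E | T
E | T | T
T | T | T
F | T | T
q | T | T
q | T & F | T
q | F & F | T
q | q & F | T
q | q & s | T
q | q & s | F
q | q & s | ( E )
q | q & s | ( T )
q | q & s | ( F )
q | q & s | ( s )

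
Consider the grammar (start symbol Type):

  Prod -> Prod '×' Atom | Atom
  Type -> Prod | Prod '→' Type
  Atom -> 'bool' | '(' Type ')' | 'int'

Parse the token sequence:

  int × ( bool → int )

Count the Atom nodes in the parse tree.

[Type [Prod [Prod [Atom int]] × [Atom ( [Type [Prod [Atom bool]] → [Type [Prod [Atom int]]]] )]]]

4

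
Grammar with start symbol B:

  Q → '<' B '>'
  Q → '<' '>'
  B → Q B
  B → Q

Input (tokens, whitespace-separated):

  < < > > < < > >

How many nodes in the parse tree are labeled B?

4

[B [Q < [B [Q < >]] >] [B [Q < [B [Q < >]] >]]]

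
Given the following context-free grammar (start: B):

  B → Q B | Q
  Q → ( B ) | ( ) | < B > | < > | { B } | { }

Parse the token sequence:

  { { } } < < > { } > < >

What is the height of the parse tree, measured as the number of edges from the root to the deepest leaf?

[B [Q { [B [Q { }]] }] [B [Q < [B [Q < >] [B [Q { }]]] >] [B [Q < >]]]]

6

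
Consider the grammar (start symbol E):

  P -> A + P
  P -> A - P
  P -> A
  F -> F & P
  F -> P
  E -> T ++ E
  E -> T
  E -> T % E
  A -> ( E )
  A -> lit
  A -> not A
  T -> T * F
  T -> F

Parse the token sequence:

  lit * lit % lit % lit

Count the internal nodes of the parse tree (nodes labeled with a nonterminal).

[E [T [T [F [P [A lit]]]] * [F [P [A lit]]]] % [E [T [F [P [A lit]]]] % [E [T [F [P [A lit]]]]]]]

19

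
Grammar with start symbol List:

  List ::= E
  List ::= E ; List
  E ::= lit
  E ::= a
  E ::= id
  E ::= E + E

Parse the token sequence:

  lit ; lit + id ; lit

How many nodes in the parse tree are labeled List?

3

[List [E lit] ; [List [E [E lit] + [E id]] ; [List [E lit]]]]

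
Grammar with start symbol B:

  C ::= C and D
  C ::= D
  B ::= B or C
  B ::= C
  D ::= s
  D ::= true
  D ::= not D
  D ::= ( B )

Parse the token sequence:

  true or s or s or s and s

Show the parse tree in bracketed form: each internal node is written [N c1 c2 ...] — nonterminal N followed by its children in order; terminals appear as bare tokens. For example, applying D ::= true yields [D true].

[B [B [B [B [C [D true]]] or [C [D s]]] or [C [D s]]] or [C [C [D s]] and [D s]]]

B
B or C
B or C or C
B or C or C or C
C or C or C or C
D or C or C or C
true or C or C or C
true or D or C or C
true or s or C or C
true or s or D or C
true or s or s or C
true or s or s or C and D
true or s or s or D and D
true or s or s or s and D
true or s or s or s and s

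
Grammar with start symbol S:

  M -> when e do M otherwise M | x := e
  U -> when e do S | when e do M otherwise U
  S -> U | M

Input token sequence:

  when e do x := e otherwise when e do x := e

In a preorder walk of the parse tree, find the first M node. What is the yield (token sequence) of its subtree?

x := e

[S [U when e do [M x := e] otherwise [U when e do [S [M x := e]]]]]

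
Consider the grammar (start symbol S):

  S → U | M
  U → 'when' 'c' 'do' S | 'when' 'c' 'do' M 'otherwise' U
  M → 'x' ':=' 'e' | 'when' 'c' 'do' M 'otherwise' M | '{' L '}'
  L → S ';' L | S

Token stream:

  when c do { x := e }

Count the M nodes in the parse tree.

2

[S [U when c do [S [M { [L [S [M x := e]]] }]]]]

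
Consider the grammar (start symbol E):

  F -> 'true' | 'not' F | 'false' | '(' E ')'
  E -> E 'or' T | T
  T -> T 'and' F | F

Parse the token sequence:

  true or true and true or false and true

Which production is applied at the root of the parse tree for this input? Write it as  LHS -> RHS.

[E [E [E [T [F true]]] or [T [T [F true]] and [F true]]] or [T [T [F false]] and [F true]]]

E -> E 'or' T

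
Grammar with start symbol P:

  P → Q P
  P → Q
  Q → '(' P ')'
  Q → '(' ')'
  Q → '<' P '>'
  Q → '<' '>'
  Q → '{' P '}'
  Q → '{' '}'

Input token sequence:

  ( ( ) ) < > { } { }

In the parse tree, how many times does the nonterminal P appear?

[P [Q ( [P [Q ( )]] )] [P [Q < >] [P [Q { }] [P [Q { }]]]]]

5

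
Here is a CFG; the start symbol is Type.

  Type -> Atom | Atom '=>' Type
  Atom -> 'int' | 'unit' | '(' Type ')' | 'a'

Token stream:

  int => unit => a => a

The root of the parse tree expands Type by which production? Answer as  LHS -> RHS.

[Type [Atom int] => [Type [Atom unit] => [Type [Atom a] => [Type [Atom a]]]]]

Type -> Atom '=>' Type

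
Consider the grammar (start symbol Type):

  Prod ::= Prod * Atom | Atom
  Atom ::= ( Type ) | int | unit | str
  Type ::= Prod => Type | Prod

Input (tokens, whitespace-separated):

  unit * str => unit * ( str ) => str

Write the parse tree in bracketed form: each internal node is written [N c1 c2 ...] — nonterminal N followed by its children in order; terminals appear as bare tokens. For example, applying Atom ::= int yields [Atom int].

Type
Prod => Type
Prod * Atom => Type
Atom * Atom => Type
unit * Atom => Type
unit * str => Type
unit * str => Prod => Type
unit * str => Prod * Atom => Type
unit * str => Atom * Atom => Type
unit * str => unit * Atom => Type
unit * str => unit * ( Type ) => Type
unit * str => unit * ( Prod ) => Type
unit * str => unit * ( Atom ) => Type
unit * str => unit * ( str ) => Type
unit * str => unit * ( str ) => Prod
unit * str => unit * ( str ) => Atom
unit * str => unit * ( str ) => str

[Type [Prod [Prod [Atom unit]] * [Atom str]] => [Type [Prod [Prod [Atom unit]] * [Atom ( [Type [Prod [Atom str]]] )]] => [Type [Prod [Atom str]]]]]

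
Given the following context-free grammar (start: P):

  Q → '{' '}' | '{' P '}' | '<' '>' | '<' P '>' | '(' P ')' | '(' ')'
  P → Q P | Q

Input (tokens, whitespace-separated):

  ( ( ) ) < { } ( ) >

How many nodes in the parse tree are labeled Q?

5

[P [Q ( [P [Q ( )]] )] [P [Q < [P [Q { }] [P [Q ( )]]] >]]]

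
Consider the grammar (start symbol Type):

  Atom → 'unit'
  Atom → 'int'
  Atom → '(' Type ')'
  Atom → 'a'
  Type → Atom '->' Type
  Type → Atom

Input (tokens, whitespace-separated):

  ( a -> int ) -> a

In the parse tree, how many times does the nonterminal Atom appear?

[Type [Atom ( [Type [Atom a] -> [Type [Atom int]]] )] -> [Type [Atom a]]]

4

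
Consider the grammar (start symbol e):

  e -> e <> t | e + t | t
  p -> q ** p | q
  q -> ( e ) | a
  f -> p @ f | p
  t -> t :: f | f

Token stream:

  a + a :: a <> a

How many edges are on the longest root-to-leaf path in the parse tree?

[e [e [e [t [f [p [q a]]]]] + [t [t [f [p [q a]]]] :: [f [p [q a]]]]] <> [t [f [p [q a]]]]]

7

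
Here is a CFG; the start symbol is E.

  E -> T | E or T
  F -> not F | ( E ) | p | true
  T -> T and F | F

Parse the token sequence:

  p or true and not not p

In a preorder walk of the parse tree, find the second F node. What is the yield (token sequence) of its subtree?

[E [E [T [F p]]] or [T [T [F true]] and [F not [F not [F p]]]]]

true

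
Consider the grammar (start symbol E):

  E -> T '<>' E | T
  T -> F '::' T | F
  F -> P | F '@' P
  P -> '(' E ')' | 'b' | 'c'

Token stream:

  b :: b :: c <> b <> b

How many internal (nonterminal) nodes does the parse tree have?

18

[E [T [F [P b]] :: [T [F [P b]] :: [T [F [P c]]]]] <> [E [T [F [P b]]] <> [E [T [F [P b]]]]]]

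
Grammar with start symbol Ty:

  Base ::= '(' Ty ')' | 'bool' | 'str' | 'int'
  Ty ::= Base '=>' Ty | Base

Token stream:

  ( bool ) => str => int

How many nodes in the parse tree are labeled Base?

[Ty [Base ( [Ty [Base bool]] )] => [Ty [Base str] => [Ty [Base int]]]]

4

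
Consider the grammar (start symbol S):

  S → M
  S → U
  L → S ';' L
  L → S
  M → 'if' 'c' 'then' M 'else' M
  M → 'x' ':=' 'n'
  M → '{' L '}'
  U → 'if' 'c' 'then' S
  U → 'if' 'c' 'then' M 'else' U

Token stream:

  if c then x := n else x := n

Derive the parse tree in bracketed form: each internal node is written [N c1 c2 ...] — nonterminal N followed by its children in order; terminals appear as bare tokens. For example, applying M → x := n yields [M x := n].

S
M
if c then M else M
if c then x := n else M
if c then x := n else x := n

[S [M if c then [M x := n] else [M x := n]]]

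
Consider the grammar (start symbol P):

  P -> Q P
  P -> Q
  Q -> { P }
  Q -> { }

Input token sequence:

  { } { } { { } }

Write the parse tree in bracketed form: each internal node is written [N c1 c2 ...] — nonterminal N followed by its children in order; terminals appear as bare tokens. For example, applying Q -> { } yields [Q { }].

[P [Q { }] [P [Q { }] [P [Q { [P [Q { }]] }]]]]

P
Q P
{ } P
{ } Q P
{ } { } P
{ } { } Q
{ } { } { P }
{ } { } { Q }
{ } { } { { } }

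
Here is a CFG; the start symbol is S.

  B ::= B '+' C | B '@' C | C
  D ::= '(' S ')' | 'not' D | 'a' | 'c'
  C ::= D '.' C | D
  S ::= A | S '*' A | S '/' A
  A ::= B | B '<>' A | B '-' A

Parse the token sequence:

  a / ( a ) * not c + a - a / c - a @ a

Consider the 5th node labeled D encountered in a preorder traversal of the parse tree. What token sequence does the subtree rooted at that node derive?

[S [S [S [S [A [B [C [D a]]]]] / [A [B [C [D ( [S [A [B [C [D a]]]]] )]]]]] * [A [B [B [C [D not [D c]]]] + [C [D a]]] - [A [B [C [D a]]]]]] / [A [B [C [D c]]] - [A [B [B [C [D a]]] @ [C [D a]]]]]]

c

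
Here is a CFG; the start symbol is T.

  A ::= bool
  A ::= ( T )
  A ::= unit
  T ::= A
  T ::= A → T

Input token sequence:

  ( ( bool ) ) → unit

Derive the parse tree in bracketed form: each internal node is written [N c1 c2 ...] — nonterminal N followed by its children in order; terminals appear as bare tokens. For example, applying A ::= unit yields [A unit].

[T [A ( [T [A ( [T [A bool]] )]] )] → [T [A unit]]]

T
A → T
( T ) → T
( A ) → T
( ( T ) ) → T
( ( A ) ) → T
( ( bool ) ) → T
( ( bool ) ) → A
( ( bool ) ) → unit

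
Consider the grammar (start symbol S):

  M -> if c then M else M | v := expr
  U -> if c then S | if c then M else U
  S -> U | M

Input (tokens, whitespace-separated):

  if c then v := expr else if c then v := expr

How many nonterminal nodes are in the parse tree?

[S [U if c then [M v := expr] else [U if c then [S [M v := expr]]]]]

6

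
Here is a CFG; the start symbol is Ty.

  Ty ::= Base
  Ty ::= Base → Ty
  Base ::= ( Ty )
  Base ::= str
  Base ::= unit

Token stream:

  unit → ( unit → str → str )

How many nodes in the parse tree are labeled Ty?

[Ty [Base unit] → [Ty [Base ( [Ty [Base unit] → [Ty [Base str] → [Ty [Base str]]]] )]]]

5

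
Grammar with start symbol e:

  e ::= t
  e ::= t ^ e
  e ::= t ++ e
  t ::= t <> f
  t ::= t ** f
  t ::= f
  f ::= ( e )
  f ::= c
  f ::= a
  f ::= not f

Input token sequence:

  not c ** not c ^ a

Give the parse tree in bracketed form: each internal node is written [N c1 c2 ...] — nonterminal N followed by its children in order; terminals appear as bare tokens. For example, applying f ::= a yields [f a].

e
t ^ e
t ** f ^ e
f ** f ^ e
not f ** f ^ e
not c ** f ^ e
not c ** not f ^ e
not c ** not c ^ e
not c ** not c ^ t
not c ** not c ^ f
not c ** not c ^ a

[e [t [t [f not [f c]]] ** [f not [f c]]] ^ [e [t [f a]]]]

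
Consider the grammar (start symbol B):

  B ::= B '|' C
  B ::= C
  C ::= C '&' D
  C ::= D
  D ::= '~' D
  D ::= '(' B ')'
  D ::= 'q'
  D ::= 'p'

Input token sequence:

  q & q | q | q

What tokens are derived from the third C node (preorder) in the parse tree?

[B [B [B [C [C [D q]] & [D q]]] | [C [D q]]] | [C [D q]]]

q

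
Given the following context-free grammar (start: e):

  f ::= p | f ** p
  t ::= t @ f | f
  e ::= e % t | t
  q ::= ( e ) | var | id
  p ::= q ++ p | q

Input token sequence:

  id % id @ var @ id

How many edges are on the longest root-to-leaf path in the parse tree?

[e [e [t [f [p [q id]]]]] % [t [t [t [f [p [q id]]]] @ [f [p [q var]]]] @ [f [p [q id]]]]]

7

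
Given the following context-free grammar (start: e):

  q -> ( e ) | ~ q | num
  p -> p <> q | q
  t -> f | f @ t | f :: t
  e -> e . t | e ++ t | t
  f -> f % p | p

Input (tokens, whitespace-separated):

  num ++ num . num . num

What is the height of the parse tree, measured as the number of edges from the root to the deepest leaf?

[e [e [e [e [t [f [p [q num]]]]] ++ [t [f [p [q num]]]]] . [t [f [p [q num]]]]] . [t [f [p [q num]]]]]

8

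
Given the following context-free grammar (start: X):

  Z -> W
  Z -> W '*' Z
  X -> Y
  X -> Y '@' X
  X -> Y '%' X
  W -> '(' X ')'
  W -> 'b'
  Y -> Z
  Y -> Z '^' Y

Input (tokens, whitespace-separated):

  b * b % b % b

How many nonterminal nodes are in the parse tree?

14

[X [Y [Z [W b] * [Z [W b]]]] % [X [Y [Z [W b]]] % [X [Y [Z [W b]]]]]]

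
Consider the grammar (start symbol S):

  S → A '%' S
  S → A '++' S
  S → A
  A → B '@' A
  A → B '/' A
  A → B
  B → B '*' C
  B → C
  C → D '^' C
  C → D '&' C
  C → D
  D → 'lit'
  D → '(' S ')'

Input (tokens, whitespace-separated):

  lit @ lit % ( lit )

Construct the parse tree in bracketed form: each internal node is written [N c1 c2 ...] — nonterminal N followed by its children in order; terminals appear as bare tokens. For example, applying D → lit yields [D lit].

[S [A [B [C [D lit]]] @ [A [B [C [D lit]]]]] % [S [A [B [C [D ( [S [A [B [C [D lit]]]]] )]]]]]]

S
A % S
B @ A % S
C @ A % S
D @ A % S
lit @ A % S
lit @ B % S
lit @ C % S
lit @ D % S
lit @ lit % S
lit @ lit % A
lit @ lit % B
lit @ lit % C
lit @ lit % D
lit @ lit % ( S )
lit @ lit % ( A )
lit @ lit % ( B )
lit @ lit % ( C )
lit @ lit % ( D )
lit @ lit % ( lit )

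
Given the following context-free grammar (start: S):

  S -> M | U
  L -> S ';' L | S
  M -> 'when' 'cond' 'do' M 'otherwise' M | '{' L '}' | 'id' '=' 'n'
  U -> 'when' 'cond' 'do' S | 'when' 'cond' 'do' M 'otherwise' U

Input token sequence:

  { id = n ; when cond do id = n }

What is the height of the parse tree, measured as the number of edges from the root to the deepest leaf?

8

[S [M { [L [S [M id = n]] ; [L [S [U when cond do [S [M id = n]]]]]] }]]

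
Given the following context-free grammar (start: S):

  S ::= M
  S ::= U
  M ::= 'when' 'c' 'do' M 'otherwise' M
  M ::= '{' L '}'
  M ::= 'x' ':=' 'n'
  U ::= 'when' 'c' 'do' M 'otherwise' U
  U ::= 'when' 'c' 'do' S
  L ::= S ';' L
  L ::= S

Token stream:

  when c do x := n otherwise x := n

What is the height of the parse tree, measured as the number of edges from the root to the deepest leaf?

[S [M when c do [M x := n] otherwise [M x := n]]]

3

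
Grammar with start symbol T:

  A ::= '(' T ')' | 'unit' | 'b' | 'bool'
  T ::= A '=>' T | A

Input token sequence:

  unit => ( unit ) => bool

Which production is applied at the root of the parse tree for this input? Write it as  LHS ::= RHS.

T ::= A '=>' T

[T [A unit] => [T [A ( [T [A unit]] )] => [T [A bool]]]]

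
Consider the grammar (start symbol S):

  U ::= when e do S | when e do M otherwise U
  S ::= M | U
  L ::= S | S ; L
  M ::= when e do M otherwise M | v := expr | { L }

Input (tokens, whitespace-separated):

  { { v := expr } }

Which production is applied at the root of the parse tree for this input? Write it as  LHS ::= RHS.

[S [M { [L [S [M { [L [S [M v := expr]]] }]]] }]]

S ::= M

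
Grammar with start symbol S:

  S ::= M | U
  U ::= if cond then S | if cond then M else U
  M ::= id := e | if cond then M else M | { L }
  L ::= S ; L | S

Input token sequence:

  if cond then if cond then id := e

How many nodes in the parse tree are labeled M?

1

[S [U if cond then [S [U if cond then [S [M id := e]]]]]]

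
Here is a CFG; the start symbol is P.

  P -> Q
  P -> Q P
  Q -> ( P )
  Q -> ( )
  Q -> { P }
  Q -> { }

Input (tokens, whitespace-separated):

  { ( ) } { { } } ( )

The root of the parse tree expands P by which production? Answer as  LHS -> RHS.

P -> Q P

[P [Q { [P [Q ( )]] }] [P [Q { [P [Q { }]] }] [P [Q ( )]]]]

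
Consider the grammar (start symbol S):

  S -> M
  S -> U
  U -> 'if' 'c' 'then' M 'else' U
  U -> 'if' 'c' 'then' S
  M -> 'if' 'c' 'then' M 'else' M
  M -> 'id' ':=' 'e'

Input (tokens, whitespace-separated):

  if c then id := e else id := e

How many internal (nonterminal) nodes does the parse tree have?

4

[S [M if c then [M id := e] else [M id := e]]]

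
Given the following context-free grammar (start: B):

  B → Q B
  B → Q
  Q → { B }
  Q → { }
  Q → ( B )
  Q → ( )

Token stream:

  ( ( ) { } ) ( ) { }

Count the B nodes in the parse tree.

5

[B [Q ( [B [Q ( )] [B [Q { }]]] )] [B [Q ( )] [B [Q { }]]]]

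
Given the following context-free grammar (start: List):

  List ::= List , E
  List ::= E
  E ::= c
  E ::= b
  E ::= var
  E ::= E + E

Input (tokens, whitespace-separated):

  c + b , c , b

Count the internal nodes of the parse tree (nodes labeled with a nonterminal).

8

[List [List [List [E [E c] + [E b]]] , [E c]] , [E b]]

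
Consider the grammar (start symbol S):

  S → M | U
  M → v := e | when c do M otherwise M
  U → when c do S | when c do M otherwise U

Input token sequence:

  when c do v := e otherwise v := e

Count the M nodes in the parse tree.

3

[S [M when c do [M v := e] otherwise [M v := e]]]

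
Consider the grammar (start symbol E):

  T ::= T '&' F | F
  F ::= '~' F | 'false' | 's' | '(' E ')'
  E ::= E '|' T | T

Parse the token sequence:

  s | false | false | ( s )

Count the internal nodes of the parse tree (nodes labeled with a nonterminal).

15

[E [E [E [E [T [F s]]] | [T [F false]]] | [T [F false]]] | [T [F ( [E [T [F s]]] )]]]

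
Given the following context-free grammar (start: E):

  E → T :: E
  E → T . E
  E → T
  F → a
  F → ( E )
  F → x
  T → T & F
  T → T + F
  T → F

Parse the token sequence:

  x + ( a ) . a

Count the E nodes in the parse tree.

3

[E [T [T [F x]] + [F ( [E [T [F a]]] )]] . [E [T [F a]]]]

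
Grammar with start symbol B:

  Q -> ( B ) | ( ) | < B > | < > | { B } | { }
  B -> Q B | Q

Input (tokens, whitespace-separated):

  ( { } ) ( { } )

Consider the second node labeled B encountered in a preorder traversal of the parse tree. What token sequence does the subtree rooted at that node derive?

[B [Q ( [B [Q { }]] )] [B [Q ( [B [Q { }]] )]]]

{ }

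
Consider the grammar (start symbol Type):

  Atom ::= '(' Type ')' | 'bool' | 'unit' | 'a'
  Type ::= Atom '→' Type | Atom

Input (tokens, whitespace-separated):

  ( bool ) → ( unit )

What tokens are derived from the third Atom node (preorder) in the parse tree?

[Type [Atom ( [Type [Atom bool]] )] → [Type [Atom ( [Type [Atom unit]] )]]]

( unit )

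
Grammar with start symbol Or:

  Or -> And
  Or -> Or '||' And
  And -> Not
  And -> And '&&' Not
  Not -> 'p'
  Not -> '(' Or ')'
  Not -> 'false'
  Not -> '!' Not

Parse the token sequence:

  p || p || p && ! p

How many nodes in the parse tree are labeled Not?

[Or [Or [Or [And [Not p]]] || [And [Not p]]] || [And [And [Not p]] && [Not ! [Not p]]]]

5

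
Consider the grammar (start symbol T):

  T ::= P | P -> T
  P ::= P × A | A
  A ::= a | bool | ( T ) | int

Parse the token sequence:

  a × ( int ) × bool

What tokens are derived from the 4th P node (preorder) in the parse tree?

[T [P [P [P [A a]] × [A ( [T [P [A int]]] )]] × [A bool]]]

int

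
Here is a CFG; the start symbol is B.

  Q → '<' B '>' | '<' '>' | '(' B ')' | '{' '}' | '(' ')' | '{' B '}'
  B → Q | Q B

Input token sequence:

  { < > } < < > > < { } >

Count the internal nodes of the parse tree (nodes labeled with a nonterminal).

[B [Q { [B [Q < >]] }] [B [Q < [B [Q < >]] >] [B [Q < [B [Q { }]] >]]]]

12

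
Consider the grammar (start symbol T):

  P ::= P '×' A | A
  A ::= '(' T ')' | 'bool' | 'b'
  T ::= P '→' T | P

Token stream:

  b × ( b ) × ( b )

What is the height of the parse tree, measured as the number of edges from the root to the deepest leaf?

[T [P [P [P [A b]] × [A ( [T [P [A b]]] )]] × [A ( [T [P [A b]]] )]]]

7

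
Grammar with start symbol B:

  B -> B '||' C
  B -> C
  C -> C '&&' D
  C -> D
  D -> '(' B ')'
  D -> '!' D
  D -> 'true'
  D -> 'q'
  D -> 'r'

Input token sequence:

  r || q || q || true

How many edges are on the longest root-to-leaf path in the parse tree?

6

[B [B [B [B [C [D r]]] || [C [D q]]] || [C [D q]]] || [C [D true]]]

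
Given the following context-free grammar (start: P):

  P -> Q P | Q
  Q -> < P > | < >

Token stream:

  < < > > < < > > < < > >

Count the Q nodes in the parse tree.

6

[P [Q < [P [Q < >]] >] [P [Q < [P [Q < >]] >] [P [Q < [P [Q < >]] >]]]]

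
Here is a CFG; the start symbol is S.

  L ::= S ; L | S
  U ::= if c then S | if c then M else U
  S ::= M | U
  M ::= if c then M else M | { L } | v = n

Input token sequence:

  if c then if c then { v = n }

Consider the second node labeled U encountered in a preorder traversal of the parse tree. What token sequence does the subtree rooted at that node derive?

[S [U if c then [S [U if c then [S [M { [L [S [M v = n]]] }]]]]]]

if c then { v = n }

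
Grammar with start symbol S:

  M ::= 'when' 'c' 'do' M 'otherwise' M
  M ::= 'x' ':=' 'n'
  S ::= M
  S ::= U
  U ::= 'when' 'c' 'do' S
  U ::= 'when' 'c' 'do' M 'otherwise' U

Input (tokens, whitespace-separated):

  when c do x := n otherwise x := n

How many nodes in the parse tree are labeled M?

[S [M when c do [M x := n] otherwise [M x := n]]]

3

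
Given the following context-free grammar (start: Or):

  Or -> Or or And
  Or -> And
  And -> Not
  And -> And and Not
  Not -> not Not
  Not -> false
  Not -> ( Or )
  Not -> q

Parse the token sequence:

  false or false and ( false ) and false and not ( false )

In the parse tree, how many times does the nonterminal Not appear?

[Or [Or [And [Not false]]] or [And [And [And [And [Not false]] and [Not ( [Or [And [Not false]]] )]] and [Not false]] and [Not not [Not ( [Or [And [Not false]]] )]]]]

8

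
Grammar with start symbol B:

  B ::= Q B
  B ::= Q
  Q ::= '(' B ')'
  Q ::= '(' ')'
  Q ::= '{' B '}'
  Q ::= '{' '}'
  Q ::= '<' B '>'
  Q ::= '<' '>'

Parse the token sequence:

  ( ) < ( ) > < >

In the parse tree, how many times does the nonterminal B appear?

4

[B [Q ( )] [B [Q < [B [Q ( )]] >] [B [Q < >]]]]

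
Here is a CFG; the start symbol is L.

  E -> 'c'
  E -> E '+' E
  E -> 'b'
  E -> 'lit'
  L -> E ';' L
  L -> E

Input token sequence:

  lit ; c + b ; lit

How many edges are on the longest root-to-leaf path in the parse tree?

[L [E lit] ; [L [E [E c] + [E b]] ; [L [E lit]]]]

4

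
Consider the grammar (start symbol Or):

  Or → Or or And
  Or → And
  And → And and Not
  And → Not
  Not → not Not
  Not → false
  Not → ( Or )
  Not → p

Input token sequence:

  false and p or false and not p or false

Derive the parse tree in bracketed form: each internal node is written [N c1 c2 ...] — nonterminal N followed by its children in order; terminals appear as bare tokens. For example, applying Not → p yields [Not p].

[Or [Or [Or [And [And [Not false]] and [Not p]]] or [And [And [Not false]] and [Not not [Not p]]]] or [And [Not false]]]

Or
Or or And
Or or And or And
And or And or And
And and Not or And or And
Not and Not or And or And
false and Not or And or And
false and p or And or And
false and p or And and Not or And
false and p or Not and Not or And
false and p or false and Not or And
false and p or false and not Not or And
false and p or false and not p or And
false and p or false and not p or Not
false and p or false and not p or false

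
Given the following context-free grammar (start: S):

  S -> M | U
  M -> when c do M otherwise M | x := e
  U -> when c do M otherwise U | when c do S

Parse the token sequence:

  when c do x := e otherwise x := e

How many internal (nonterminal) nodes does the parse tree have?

[S [M when c do [M x := e] otherwise [M x := e]]]

4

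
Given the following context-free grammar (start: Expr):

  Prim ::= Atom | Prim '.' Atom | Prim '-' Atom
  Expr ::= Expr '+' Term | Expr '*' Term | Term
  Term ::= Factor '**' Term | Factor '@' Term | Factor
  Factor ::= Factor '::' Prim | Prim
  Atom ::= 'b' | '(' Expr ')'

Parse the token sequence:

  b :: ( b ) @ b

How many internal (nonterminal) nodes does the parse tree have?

[Expr [Term [Factor [Factor [Prim [Atom b]]] :: [Prim [Atom ( [Expr [Term [Factor [Prim [Atom b]]]]] )]]] @ [Term [Factor [Prim [Atom b]]]]]]

17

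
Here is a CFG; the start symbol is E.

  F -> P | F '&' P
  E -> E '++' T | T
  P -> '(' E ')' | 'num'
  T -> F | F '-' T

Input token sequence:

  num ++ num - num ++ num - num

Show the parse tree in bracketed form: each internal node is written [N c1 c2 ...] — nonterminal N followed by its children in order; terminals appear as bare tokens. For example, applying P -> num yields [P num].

E
E ++ T
E ++ T ++ T
T ++ T ++ T
F ++ T ++ T
P ++ T ++ T
num ++ T ++ T
num ++ F - T ++ T
num ++ P - T ++ T
num ++ num - T ++ T
num ++ num - F ++ T
num ++ num - P ++ T
num ++ num - num ++ T
num ++ num - num ++ F - T
num ++ num - num ++ P - T
num ++ num - num ++ num - T
num ++ num - num ++ num - F
num ++ num - num ++ num - P
num ++ num - num ++ num - num

[E [E [E [T [F [P num]]]] ++ [T [F [P num]] - [T [F [P num]]]]] ++ [T [F [P num]] - [T [F [P num]]]]]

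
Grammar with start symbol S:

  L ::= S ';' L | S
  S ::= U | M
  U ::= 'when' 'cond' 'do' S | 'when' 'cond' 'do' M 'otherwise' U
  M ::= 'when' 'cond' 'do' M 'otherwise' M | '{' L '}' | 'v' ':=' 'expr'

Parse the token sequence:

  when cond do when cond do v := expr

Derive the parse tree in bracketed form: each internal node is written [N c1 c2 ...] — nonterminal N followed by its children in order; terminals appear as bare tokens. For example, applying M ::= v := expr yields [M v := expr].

S
U
when cond do S
when cond do U
when cond do when cond do S
when cond do when cond do M
when cond do when cond do v := expr

[S [U when cond do [S [U when cond do [S [M v := expr]]]]]]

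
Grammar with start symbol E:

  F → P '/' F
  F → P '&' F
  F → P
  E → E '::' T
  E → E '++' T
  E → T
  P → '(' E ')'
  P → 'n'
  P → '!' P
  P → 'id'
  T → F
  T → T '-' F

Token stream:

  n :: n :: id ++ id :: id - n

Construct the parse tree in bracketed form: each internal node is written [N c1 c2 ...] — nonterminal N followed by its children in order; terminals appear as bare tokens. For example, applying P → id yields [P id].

E
E :: T
E ++ T :: T
E :: T ++ T :: T
E :: T :: T ++ T :: T
T :: T :: T ++ T :: T
F :: T :: T ++ T :: T
P :: T :: T ++ T :: T
n :: T :: T ++ T :: T
n :: F :: T ++ T :: T
n :: P :: T ++ T :: T
n :: n :: T ++ T :: T
n :: n :: F ++ T :: T
n :: n :: P ++ T :: T
n :: n :: id ++ T :: T
n :: n :: id ++ F :: T
n :: n :: id ++ P :: T
n :: n :: id ++ id :: T
n :: n :: id ++ id :: T - F
n :: n :: id ++ id :: F - F
n :: n :: id ++ id :: P - F
n :: n :: id ++ id :: id - F
n :: n :: id ++ id :: id - P
n :: n :: id ++ id :: id - n

[E [E [E [E [E [T [F [P n]]]] :: [T [F [P n]]]] :: [T [F [P id]]]] ++ [T [F [P id]]]] :: [T [T [F [P id]]] - [F [P n]]]]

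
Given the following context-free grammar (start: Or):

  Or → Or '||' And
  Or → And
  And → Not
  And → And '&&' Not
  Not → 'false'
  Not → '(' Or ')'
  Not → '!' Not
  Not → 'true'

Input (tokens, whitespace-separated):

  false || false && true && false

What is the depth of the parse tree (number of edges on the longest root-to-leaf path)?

[Or [Or [And [Not false]]] || [And [And [And [Not false]] && [Not true]] && [Not false]]]

5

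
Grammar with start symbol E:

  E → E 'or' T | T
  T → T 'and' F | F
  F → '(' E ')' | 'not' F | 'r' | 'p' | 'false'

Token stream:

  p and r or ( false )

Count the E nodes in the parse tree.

[E [E [T [T [F p]] and [F r]]] or [T [F ( [E [T [F false]]] )]]]

3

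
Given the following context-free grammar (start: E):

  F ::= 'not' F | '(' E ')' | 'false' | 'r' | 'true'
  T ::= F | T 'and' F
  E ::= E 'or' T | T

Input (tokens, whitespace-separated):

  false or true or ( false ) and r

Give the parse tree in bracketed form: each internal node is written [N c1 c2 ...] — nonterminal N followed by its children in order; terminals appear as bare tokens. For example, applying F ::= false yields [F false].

E
E or T
E or T or T
T or T or T
F or T or T
false or T or T
false or F or T
false or true or T
false or true or T and F
false or true or F and F
false or true or ( E ) and F
false or true or ( T ) and F
false or true or ( F ) and F
false or true or ( false ) and F
false or true or ( false ) and r

[E [E [E [T [F false]]] or [T [F true]]] or [T [T [F ( [E [T [F false]]] )]] and [F r]]]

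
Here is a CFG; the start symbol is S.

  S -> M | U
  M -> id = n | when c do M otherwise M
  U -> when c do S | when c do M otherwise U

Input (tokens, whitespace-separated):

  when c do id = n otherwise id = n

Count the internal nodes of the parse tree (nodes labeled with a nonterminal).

4

[S [M when c do [M id = n] otherwise [M id = n]]]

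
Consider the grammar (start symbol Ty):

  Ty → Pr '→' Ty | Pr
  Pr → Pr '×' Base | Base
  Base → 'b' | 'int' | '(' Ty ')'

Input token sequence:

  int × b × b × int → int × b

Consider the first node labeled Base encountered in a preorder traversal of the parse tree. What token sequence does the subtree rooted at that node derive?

int

[Ty [Pr [Pr [Pr [Pr [Base int]] × [Base b]] × [Base b]] × [Base int]] → [Ty [Pr [Pr [Base int]] × [Base b]]]]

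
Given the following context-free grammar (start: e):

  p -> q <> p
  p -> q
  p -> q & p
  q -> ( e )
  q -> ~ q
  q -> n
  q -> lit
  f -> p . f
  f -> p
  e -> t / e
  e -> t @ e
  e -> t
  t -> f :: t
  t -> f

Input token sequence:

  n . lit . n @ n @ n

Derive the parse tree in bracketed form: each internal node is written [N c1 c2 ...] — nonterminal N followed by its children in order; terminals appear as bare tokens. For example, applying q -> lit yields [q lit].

e
t @ e
f @ e
p . f @ e
q . f @ e
n . f @ e
n . p . f @ e
n . q . f @ e
n . lit . f @ e
n . lit . p @ e
n . lit . q @ e
n . lit . n @ e
n . lit . n @ t @ e
n . lit . n @ f @ e
n . lit . n @ p @ e
n . lit . n @ q @ e
n . lit . n @ n @ e
n . lit . n @ n @ t
n . lit . n @ n @ f
n . lit . n @ n @ p
n . lit . n @ n @ q
n . lit . n @ n @ n

[e [t [f [p [q n]] . [f [p [q lit]] . [f [p [q n]]]]]] @ [e [t [f [p [q n]]]] @ [e [t [f [p [q n]]]]]]]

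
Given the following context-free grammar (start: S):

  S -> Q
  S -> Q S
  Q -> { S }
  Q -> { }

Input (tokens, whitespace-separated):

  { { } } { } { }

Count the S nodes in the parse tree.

4

[S [Q { [S [Q { }]] }] [S [Q { }] [S [Q { }]]]]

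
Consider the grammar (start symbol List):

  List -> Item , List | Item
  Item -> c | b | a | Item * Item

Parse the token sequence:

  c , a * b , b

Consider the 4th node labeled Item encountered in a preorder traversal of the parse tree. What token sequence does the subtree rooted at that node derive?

[List [Item c] , [List [Item [Item a] * [Item b]] , [List [Item b]]]]

b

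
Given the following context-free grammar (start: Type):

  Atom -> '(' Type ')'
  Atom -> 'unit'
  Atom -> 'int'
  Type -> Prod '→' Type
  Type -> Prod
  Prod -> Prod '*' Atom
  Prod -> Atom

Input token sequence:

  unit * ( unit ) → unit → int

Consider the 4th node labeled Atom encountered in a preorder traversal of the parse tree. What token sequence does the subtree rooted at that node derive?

unit

[Type [Prod [Prod [Atom unit]] * [Atom ( [Type [Prod [Atom unit]]] )]] → [Type [Prod [Atom unit]] → [Type [Prod [Atom int]]]]]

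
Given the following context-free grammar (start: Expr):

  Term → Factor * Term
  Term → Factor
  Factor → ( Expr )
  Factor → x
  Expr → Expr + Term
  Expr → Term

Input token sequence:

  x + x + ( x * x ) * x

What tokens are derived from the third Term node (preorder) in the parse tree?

( x * x ) * x

[Expr [Expr [Expr [Term [Factor x]]] + [Term [Factor x]]] + [Term [Factor ( [Expr [Term [Factor x] * [Term [Factor x]]]] )] * [Term [Factor x]]]]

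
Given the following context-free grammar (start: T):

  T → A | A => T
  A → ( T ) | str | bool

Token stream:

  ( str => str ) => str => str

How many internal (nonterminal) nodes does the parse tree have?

[T [A ( [T [A str] => [T [A str]]] )] => [T [A str] => [T [A str]]]]

10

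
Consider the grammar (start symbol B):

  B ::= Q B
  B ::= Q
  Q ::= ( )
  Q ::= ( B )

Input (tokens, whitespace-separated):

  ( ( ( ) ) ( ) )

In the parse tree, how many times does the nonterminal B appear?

4

[B [Q ( [B [Q ( [B [Q ( )]] )] [B [Q ( )]]] )]]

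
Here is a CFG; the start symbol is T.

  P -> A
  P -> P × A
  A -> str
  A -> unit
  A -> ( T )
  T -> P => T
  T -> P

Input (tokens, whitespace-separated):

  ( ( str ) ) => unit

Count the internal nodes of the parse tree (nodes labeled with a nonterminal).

12

[T [P [A ( [T [P [A ( [T [P [A str]]] )]]] )]] => [T [P [A unit]]]]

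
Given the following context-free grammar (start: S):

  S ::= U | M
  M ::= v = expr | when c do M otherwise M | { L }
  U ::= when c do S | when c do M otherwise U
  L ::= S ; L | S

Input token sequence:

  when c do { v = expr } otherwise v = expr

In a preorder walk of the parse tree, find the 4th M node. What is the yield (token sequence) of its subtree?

v = expr

[S [M when c do [M { [L [S [M v = expr]]] }] otherwise [M v = expr]]]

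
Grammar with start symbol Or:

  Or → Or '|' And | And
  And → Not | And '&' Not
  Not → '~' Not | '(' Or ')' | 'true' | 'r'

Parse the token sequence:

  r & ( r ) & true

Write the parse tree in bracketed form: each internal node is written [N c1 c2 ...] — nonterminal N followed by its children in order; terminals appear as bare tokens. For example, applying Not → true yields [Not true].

[Or [And [And [And [Not r]] & [Not ( [Or [And [Not r]]] )]] & [Not true]]]

Or
And
And & Not
And & Not & Not
Not & Not & Not
r & Not & Not
r & ( Or ) & Not
r & ( And ) & Not
r & ( Not ) & Not
r & ( r ) & Not
r & ( r ) & true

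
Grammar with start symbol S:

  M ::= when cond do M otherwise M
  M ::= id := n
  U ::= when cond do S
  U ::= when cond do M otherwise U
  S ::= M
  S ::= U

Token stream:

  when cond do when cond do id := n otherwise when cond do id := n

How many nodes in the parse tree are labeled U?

[S [U when cond do [S [U when cond do [M id := n] otherwise [U when cond do [S [M id := n]]]]]]]

3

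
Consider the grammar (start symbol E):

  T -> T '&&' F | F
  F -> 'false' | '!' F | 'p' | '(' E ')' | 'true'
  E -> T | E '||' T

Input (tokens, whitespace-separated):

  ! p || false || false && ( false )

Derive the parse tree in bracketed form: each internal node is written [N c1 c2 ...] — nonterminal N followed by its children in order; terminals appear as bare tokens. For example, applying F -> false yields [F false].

E
E || T
E || T || T
T || T || T
F || T || T
! F || T || T
! p || T || T
! p || F || T
! p || false || T
! p || false || T && F
! p || false || F && F
! p || false || false && F
! p || false || false && ( E )
! p || false || false && ( T )
! p || false || false && ( F )
! p || false || false && ( false )

[E [E [E [T [F ! [F p]]]] || [T [F false]]] || [T [T [F false]] && [F ( [E [T [F false]]] )]]]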